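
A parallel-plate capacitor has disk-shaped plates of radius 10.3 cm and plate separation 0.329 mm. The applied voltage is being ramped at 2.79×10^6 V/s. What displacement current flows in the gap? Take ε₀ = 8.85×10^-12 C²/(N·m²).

The displacement current equals the charging current C dV/dt. With C = ε₀A/d = (8.85×10^-12)(0.03333)/(3.29×10^-4) = 8.966×10^-10 F, I_d = (8.966×10^-10)(2.79×10^6) = 2.50×10^-3 A.

2.50×10^-3 A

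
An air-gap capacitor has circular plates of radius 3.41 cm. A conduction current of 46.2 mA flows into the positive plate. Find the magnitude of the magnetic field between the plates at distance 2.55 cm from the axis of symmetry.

2.03×10^-7 T

By continuity the displacement current in the gap matches the conduction current: I_d = 0.0462 A.
For r < R the Ampère–Maxwell law gives B(2πr) = μ₀ I_d (r²/R²), so B = μ₀ I_d r/(2πR²) = (4π×10^-7)(0.0462)(0.0255)/(2π·0.0341²) = 2.03×10^-7 T.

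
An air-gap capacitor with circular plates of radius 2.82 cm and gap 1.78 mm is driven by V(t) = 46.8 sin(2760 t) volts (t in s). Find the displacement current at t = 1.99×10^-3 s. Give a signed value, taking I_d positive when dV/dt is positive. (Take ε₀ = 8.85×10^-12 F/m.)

C = ε₀A/d = (8.85×10^-12)(2.498×10^-3)/(1.78×10^-3) = 1.242×10^-11 F. dV/dt = V₀ω·cos(ωt); at ωt = 5.4924 rad this factor is 0.7033.
I_d = C dV/dt = (1.242×10^-11)(46.8)(2760)(0.7033) = 1.13×10^-6 A.

1.13×10^-6 A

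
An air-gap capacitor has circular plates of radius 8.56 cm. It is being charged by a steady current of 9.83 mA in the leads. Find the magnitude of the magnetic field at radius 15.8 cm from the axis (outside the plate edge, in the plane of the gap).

No conduction current crosses the gap, so I_d there equals the 9.83×10^-3 A in the leads.
With r > R the enclosed displacement current is the full I_d; B = μ₀ I_d / (2πr) = 1.24×10^-8 T.

1.24×10^-8 T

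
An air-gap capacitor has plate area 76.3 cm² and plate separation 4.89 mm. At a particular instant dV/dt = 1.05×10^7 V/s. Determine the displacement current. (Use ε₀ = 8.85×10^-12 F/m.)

1.45×10^-4 A

The displacement current equals the charging current C dV/dt. With C = ε₀A/d = (8.85×10^-12)(7.63×10^-3)/(4.89×10^-3) = 1.381×10^-11 F, I_d = (1.381×10^-11)(1.05×10^7) = 1.45×10^-4 A.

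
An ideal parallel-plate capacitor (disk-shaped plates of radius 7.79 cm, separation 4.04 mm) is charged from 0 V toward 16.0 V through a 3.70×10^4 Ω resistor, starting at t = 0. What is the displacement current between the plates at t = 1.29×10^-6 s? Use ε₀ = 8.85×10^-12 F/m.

1.88×10^-4 A

With C = ε₀A/d = (8.85×10^-12)(0.01906)/(4.04×10^-3) = 4.175×10^-11 F, the time constant is τ = RC = 1.545×10^-6 s, so t/τ = 0.8350 and e^(−t/τ) = 0.4339.
I_d = I_cond = (V₀/R) e^(−t/τ) = (4.324×10^-4)(0.4339) = 1.88×10^-4 A.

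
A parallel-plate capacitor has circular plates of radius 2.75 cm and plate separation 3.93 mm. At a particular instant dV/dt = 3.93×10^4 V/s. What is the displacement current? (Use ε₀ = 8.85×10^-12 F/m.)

2.10×10^-7 A

The field between the plates is E = V/d, so dE/dt = (3.93×10^4)/(3.93×10^-3 m) = 1.000×10^7 V/(m·s).
I_d = ε₀ A (dE/dt) = (8.85×10^-12)(2.376×10^-3)(1.000×10^7) = 2.10×10^-7 A.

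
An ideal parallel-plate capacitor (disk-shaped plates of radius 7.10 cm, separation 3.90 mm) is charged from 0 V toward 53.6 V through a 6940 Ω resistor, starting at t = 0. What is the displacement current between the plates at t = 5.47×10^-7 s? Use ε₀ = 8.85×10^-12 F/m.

8.62×10^-4 A

With C = ε₀A/d = (8.85×10^-12)(0.01584)/(3.90×10^-3) = 3.594×10^-11 F, the time constant is τ = RC = 2.494×10^-7 s, so t/τ = 2.193 and e^(−t/τ) = 0.1116.
I_d = I_cond = (V₀/R) e^(−t/τ) = (7.723×10^-3)(0.1116) = 8.62×10^-4 A.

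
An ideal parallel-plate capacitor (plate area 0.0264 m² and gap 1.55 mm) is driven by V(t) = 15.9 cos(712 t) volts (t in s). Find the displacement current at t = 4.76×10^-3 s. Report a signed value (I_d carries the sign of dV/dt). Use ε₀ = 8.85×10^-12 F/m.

4.18×10^-7 A

dE/dt = (V₀ω/d)·−sin(ωt) with ωt = 3.38912 rad: (15.9)(712)(0.2450)/(1.55×10^-3) = 1.789×10^6 V/(m·s).
I_d = ε₀ A dE/dt = (8.85×10^-12)(0.0264)(1.789×10^6) = 4.18×10^-7 A.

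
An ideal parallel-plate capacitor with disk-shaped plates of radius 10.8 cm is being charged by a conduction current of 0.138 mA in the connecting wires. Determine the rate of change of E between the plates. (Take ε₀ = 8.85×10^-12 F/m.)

4.26×10^8 V/(m·s)

Charge continuity gives I_d = I = 1.38×10^-4 A between the plates.
Since I_d = ε₀ A dE/dt, dE/dt = I_d/(ε₀A) = (1.38×10^-4)/((8.85×10^-12)(0.03664)) = 4.26×10^8 V/(m·s).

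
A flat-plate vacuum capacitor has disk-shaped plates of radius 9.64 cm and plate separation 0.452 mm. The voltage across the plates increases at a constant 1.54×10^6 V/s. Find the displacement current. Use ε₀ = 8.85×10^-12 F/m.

C = ε₀A/d = (8.85×10^-12)(0.02919)/(4.52×10^-4) = 5.715×10^-10 F.
I_d = C dV/dt = (5.715×10^-10)(1.54×10^6) = 8.80×10^-4 A.

8.80×10^-4 A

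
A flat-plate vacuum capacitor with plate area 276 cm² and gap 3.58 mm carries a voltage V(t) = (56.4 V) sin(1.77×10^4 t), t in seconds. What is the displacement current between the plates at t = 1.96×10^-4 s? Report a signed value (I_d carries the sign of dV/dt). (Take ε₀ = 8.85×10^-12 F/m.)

-6.45×10^-5 A

dE/dt = (V₀ω/d)·cos(ωt) with ωt = 3.4692 rad: (56.4)(1.77×10^4)(-0.9468)/(3.58×10^-3) = -2.640×10^8 V/(m·s).
I_d = ε₀ A dE/dt = (8.85×10^-12)(0.0276)(-2.640×10^8) = -6.45×10^-5 A.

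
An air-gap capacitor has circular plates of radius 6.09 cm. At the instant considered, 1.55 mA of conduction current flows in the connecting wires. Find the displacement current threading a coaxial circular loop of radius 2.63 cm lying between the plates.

2.89×10^-4 A

By continuity the displacement current in the gap matches the conduction current: I_d = 1.55×10^-3 A.
The field is uniform, so I_d,enc = I_d (r/R)² = (1.55×10^-3)(2.63/6.09)² = 2.89×10^-4 A.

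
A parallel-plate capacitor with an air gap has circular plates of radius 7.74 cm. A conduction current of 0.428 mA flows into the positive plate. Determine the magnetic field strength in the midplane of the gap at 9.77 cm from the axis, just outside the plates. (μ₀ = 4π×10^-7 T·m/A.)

8.76×10^-10 T

No conduction current crosses the gap, so I_d there equals the 4.28×10^-4 A in the leads.
Outside the plates the loop encloses all of I_d, so B·2πr = μ₀ I_d and B = 8.76×10^-10 T.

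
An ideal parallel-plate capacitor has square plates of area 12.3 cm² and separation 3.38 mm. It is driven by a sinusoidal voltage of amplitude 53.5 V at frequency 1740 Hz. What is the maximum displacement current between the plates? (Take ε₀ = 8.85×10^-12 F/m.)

C = ε₀A/d = (8.85×10^-12)(1.23×10^-3)/(3.38×10^-3) = 3.221×10^-12 F; ω = 2πf = 1.093×10^4 rad/s.
I_d = C dV/dt, so |I_d|_max = C V₀ ω = (3.221×10^-12)(53.5)(1.093×10^4) = 1.88×10^-6 A.

1.88×10^-6 A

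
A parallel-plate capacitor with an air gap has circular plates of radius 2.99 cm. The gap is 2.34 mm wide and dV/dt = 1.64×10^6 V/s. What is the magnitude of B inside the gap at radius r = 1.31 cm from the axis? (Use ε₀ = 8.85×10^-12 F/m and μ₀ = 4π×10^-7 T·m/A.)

5.11×10^-11 T

dE/dt = (dV/dt)/d = 7.009×10^8 V/(m·s); I_d = ε₀(πR²)(dE/dt) = (8.85×10^-12)(2.809×10^-3)(7.009×10^8) = 1.742×10^-5 A.
For r < R the Ampère–Maxwell law gives B(2πr) = μ₀ I_d (r²/R²), so B = μ₀ I_d r/(2πR²) = (4π×10^-7)(1.742×10^-5)(0.0131)/(2π·0.0299²) = 5.11×10^-11 T.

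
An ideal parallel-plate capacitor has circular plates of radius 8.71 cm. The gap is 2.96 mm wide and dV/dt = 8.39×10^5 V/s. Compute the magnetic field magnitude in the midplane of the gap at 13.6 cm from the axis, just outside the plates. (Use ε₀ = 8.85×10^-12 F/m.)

I_d = C dV/dt with C = ε₀πR²/d = 7.125×10^-11 F, so I_d = (7.125×10^-11)(8.39×10^5) = 5.978×10^-5 A.
Outside the plates the loop encloses all of I_d, so B·2πr = μ₀ I_d and B = 8.79×10^-11 T.

8.79×10^-11 T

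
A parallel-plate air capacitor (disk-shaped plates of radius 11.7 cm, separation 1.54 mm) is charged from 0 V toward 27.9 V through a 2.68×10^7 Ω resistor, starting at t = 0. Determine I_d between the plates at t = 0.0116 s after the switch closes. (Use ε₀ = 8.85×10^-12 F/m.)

1.81×10^-7 A

C = ε₀A/d = (8.85×10^-12)(0.04301)/(1.54×10^-3) = 2.472×10^-10 F and τ = RC = 6.625×10^-3 s. I_d in the gap equals the RC charging current.
I_d(t) = (V₀/R) e^(−t/τ) = 1.041×10^-6 · e^(−1.751) = 1.81×10^-7 A.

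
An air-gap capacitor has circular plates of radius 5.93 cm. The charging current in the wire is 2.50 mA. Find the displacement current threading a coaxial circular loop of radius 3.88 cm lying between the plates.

1.07×10^-3 A

By continuity the displacement current in the gap matches the conduction current: I_d = 2.50×10^-3 A.
Through an area πr² the displacement current is I_d·(πr²/πR²) = I_d (r/R)² = 1.07×10^-3 A.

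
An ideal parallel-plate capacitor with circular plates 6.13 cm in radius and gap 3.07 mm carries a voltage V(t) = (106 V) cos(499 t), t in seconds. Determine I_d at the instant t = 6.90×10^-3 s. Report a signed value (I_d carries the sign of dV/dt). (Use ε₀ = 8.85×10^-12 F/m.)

5.35×10^-7 A

dE/dt = (V₀ω/d)·−sin(ωt) with ωt = 3.4431 rad: (106)(499)(0.2970)/(3.07×10^-3) = 5.117×10^6 V/(m·s).
I_d = ε₀ A dE/dt = (8.85×10^-12)(0.01181)(5.117×10^6) = 5.35×10^-7 A.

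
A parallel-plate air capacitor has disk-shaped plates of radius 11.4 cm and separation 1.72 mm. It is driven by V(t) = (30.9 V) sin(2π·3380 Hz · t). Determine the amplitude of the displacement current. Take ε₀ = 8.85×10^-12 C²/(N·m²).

The displacement current equals the conduction current C dV/dt, which peaks at C V₀ ω.
With C = ε₀A/d = (8.85×10^-12)(0.04083)/(1.72×10^-3) = 2.101×10^-10 F and ω = 2πf = 2.124×10^4 rad/s, I_d,max = (2.101×10^-10)(30.9)(2.124×10^4) = 1.38×10^-4 A.

1.38×10^-4 A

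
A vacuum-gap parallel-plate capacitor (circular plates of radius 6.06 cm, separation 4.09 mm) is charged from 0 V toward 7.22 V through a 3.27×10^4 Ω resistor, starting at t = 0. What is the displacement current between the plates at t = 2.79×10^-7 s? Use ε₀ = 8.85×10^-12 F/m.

1.57×10^-4 A

C = ε₀A/d = (8.85×10^-12)(0.01154)/(4.09×10^-3) = 2.497×10^-11 F and τ = RC = 8.165×10^-7 s. I_d in the gap equals the RC charging current.
I_d(t) = (V₀/R) e^(−t/τ) = 2.208×10^-4 · e^(−0.3417) = 1.57×10^-4 A.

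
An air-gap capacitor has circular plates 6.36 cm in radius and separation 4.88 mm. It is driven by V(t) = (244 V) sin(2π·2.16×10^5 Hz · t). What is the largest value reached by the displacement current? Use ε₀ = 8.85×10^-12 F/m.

7.63×10^-3 A

C = ε₀A/d = (8.85×10^-12)(0.01271)/(4.88×10^-3) = 2.305×10^-11 F; ω = 2πf = 1.357×10^6 rad/s.
I_d = C dV/dt, so |I_d|_max = C V₀ ω = (2.305×10^-11)(244)(1.357×10^6) = 7.63×10^-3 A.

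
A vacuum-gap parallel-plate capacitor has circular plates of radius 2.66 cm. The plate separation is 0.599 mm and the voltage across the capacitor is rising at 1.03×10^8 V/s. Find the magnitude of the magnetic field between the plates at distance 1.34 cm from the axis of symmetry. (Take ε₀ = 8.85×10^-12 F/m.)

1.28×10^-8 T

dE/dt = (dV/dt)/d = 1.720×10^11 V/(m·s); I_d = ε₀(πR²)(dE/dt) = (8.85×10^-12)(2.223×10^-3)(1.720×10^11) = 3.384×10^-3 A.
An Ampèrian loop of radius r encloses a fraction (r/R)² of I_d. Then B·2πr = μ₀ I_d (r/R)², giving B = μ₀ I_d r/(2πR²) = 1.28×10^-8 T.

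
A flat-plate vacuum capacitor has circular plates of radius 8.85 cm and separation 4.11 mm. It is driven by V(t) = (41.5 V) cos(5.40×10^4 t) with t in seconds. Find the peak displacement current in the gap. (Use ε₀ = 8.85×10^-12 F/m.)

1.19×10^-4 A

C = ε₀A/d = (8.85×10^-12)(0.02461)/(4.11×10^-3) = 5.299×10^-11 F; ω = 5.40×10^4 rad/s.
I_d = C dV/dt, so |I_d|_max = C V₀ ω = (5.299×10^-11)(41.5)(5.40×10^4) = 1.19×10^-4 A.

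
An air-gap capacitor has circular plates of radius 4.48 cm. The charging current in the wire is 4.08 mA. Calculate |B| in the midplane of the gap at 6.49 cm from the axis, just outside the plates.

Between the plates the displacement current equals the wire current: I_d = 4.08 mA = 4.08×10^-3 A.
Outside the plates the loop encloses all of I_d, so B·2πr = μ₀ I_d and B = 1.26×10^-8 T.

1.26×10^-8 T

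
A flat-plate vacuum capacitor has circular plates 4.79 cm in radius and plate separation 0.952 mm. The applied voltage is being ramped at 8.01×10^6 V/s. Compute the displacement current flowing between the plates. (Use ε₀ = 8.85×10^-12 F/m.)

The field between the plates is E = V/d, so dE/dt = (8.01×10^6)/(9.52×10^-4 m) = 8.414×10^9 V/(m·s).
I_d = ε₀ A (dE/dt) = (8.85×10^-12)(7.208×10^-3)(8.414×10^9) = 5.37×10^-4 A.

5.37×10^-4 A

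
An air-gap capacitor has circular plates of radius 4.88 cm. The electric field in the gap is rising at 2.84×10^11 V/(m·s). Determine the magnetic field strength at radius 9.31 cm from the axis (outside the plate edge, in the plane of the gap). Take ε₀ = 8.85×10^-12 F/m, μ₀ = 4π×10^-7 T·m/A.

Total displacement current: I_d = ε₀(πR²)(dE/dt) = (8.85×10^-12)(7.482×10^-3)(2.84×10^11) = 0.01881 A.
With r > R the enclosed displacement current is the full I_d; B = μ₀ I_d / (2πr) = 4.04×10^-8 T.

4.04×10^-8 T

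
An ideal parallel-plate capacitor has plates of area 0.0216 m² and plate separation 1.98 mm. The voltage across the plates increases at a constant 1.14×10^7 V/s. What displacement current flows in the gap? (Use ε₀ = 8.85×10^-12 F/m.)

1.10×10^-3 A

E = V/d so dE/dt = (dV/dt)/d = 5.758×10^9 V/(m·s), and I_d = ε₀ A dE/dt = (8.85×10^-12)(0.0216)(5.758×10^9) = 1.10×10^-3 A.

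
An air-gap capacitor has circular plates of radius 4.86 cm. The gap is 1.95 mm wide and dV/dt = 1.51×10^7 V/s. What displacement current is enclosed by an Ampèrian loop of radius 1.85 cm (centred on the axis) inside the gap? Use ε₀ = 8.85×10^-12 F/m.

7.37×10^-5 A

dE/dt = (dV/dt)/d = 7.744×10^9 V/(m·s); I_d = ε₀(πR²)(dE/dt) = (8.85×10^-12)(7.420×10^-3)(7.744×10^9) = 5.085×10^-4 A.
Through an area πr² the displacement current is I_d·(πr²/πR²) = I_d (r/R)² = 7.37×10^-5 A.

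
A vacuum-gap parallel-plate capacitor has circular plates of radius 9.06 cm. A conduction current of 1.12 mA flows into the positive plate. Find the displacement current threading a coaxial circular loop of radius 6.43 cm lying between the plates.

5.64×10^-4 A

Between the plates the displacement current equals the wire current: I_d = 1.12 mA = 1.12×10^-3 A.
Through an area πr² the displacement current is I_d·(πr²/πR²) = I_d (r/R)² = 5.64×10^-4 A.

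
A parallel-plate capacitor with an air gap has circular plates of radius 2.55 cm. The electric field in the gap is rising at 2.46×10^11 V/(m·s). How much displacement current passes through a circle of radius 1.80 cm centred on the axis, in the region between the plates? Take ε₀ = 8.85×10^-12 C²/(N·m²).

2.22×10^-3 A

Total displacement current: I_d = ε₀(πR²)(dE/dt) = (8.85×10^-12)(2.043×10^-3)(2.46×10^11) = 4.448×10^-3 A.
Since J_d is uniform, the enclosed fraction is (r/R)² = 0.4983, giving I_d,enc = 2.22×10^-3 A.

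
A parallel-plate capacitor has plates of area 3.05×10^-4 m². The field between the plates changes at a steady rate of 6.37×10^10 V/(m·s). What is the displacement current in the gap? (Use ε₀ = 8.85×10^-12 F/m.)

I_d = ε₀ A (dE/dt) = (8.85×10^-12)(3.05×10^-4 m²)(6.37×10^10) = 1.72×10^-4 A.

1.72×10^-4 A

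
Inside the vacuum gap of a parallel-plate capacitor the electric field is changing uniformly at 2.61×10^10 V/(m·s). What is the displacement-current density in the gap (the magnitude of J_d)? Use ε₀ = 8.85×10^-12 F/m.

The displacement-current density is ε₀ ∂E/∂t = (8.85×10^-12)(2.61×10^10) = 0.231 A/m².

0.231 A/m²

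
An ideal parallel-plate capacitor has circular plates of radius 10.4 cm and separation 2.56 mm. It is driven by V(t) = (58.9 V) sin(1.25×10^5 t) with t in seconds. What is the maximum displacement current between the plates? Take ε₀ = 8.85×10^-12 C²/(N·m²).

8.65×10^-4 A

C = ε₀A/d = (8.85×10^-12)(0.03398)/(2.56×10^-3) = 1.175×10^-10 F; ω = 1.25×10^5 rad/s.
I_d = C dV/dt, so |I_d|_max = C V₀ ω = (1.175×10^-10)(58.9)(1.25×10^5) = 8.65×10^-4 A.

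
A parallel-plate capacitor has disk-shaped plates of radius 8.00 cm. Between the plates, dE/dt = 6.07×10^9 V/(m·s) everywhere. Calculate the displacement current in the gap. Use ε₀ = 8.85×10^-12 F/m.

The displacement current is ε₀ times dΦ_E/dt = ε₀ A dE/dt = (8.85×10^-12)(0.02011)(6.07×10^9) = 1.08×10^-3 A.

1.08×10^-3 A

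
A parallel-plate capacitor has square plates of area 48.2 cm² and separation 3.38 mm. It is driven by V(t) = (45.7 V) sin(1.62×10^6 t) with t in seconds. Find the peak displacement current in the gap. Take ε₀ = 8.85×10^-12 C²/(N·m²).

9.34×10^-4 A

C = ε₀A/d = (8.85×10^-12)(4.82×10^-3)/(3.38×10^-3) = 1.262×10^-11 F; ω = 1.62×10^6 rad/s.
I_d = C dV/dt, so |I_d|_max = C V₀ ω = (1.262×10^-11)(45.7)(1.62×10^6) = 9.34×10^-4 A.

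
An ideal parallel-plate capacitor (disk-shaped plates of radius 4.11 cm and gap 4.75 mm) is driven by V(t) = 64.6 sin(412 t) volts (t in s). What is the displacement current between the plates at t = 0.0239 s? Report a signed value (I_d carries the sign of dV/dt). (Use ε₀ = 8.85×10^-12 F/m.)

dE/dt = (V₀ω/d)·cos(ωt) with ωt = 9.8468 rad: (64.6)(412)(-0.9123)/(4.75×10^-3) = -5.112×10^6 V/(m·s).
I_d = ε₀ A dE/dt = (8.85×10^-12)(5.307×10^-3)(-5.112×10^6) = -2.40×10^-7 A.

-2.40×10^-7 A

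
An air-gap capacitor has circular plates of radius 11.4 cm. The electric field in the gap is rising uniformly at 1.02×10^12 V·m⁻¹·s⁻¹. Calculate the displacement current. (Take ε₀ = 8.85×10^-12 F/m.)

0.369 A

With a uniform field, Φ_E = EA, so I_d = ε₀ A dE/dt = 0.369 A.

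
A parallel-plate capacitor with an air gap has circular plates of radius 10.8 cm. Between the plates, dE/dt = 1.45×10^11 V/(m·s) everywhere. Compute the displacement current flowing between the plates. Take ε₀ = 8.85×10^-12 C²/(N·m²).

0.0470 A

With a uniform field, Φ_E = EA, so I_d = ε₀ A dE/dt = 0.0470 A.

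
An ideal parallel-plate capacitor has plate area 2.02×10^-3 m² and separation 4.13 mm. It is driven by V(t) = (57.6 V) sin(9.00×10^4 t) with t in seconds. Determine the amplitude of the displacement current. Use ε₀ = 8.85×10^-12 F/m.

C = ε₀A/d = (8.85×10^-12)(2.02×10^-3)/(4.13×10^-3) = 4.329×10^-12 F; ω = 9.00×10^4 rad/s.
I_d = C dV/dt, so |I_d|_max = C V₀ ω = (4.329×10^-12)(57.6)(9.00×10^4) = 2.24×10^-5 A.

2.24×10^-5 A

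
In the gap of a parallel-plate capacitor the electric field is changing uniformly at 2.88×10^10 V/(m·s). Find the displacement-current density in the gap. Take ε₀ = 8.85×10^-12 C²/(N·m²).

0.255 A/m²

J_d = ε₀ dE/dt = (8.85×10^-12)(2.88×10^10) = 0.255 A/m².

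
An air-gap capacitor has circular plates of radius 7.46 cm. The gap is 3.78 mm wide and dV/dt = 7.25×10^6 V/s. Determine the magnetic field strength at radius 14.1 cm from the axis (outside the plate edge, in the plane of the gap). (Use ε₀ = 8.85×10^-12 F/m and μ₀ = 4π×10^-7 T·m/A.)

4.21×10^-10 T

With E = V/d, dE/dt = 1.918×10^9 V/(m·s) and πR² = 0.01748 m², giving I_d = ε₀ πR² dE/dt = 2.967×10^-4 A.
Outside the plates the loop encloses all of I_d, so B·2πr = μ₀ I_d and B = 4.21×10^-10 T.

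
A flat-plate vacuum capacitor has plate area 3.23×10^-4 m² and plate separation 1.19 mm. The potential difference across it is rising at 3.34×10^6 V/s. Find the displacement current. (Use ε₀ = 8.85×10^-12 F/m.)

The displacement current equals the charging current C dV/dt. With C = ε₀A/d = (8.85×10^-12)(3.23×10^-4)/(1.19×10^-3) = 2.402×10^-12 F, I_d = (2.402×10^-12)(3.34×10^6) = 8.02×10^-6 A.

8.02×10^-6 A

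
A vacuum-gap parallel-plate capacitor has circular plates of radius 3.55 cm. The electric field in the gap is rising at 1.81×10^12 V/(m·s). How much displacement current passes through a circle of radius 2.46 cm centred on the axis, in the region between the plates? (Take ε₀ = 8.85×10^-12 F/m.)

0.0305 A

I_d = ε₀ dΦ_E/dt = ε₀ πR² (dE/dt) = (8.85×10^-12)(3.959×10^-3)(1.81×10^12) = 0.06342 A through the full plate area.
The field is uniform, so I_d,enc = I_d (r/R)² = (0.06342)(2.46/3.55)² = 0.0305 A.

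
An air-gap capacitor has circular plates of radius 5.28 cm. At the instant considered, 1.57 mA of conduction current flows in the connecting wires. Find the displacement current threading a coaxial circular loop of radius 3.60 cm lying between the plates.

Between the plates the displacement current equals the wire current: I_d = 1.57 mA = 1.57×10^-3 A.
Through an area πr² the displacement current is I_d·(πr²/πR²) = I_d (r/R)² = 7.30×10^-4 A.

7.30×10^-4 A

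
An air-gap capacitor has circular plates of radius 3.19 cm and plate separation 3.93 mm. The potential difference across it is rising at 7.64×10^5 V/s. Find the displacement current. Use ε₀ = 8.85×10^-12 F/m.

C = ε₀A/d = (8.85×10^-12)(3.197×10^-3)/(3.93×10^-3) = 7.199×10^-12 F.
I_d = C dV/dt = (7.199×10^-12)(7.64×10^5) = 5.50×10^-6 A.

5.50×10^-6 A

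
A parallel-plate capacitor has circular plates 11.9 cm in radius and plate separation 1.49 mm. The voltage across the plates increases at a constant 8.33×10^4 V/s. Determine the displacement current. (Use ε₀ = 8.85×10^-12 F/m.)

The displacement current equals the charging current C dV/dt. With C = ε₀A/d = (8.85×10^-12)(0.04449)/(1.49×10^-3) = 2.643×10^-10 F, I_d = (2.643×10^-10)(8.33×10^4) = 2.20×10^-5 A.

2.20×10^-5 A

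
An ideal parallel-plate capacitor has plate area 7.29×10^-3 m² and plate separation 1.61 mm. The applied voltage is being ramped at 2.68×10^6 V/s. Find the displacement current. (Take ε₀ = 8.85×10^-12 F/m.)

1.07×10^-4 A

The displacement current equals the charging current C dV/dt. With C = ε₀A/d = (8.85×10^-12)(7.29×10^-3)/(1.61×10^-3) = 4.007×10^-11 F, I_d = (4.007×10^-11)(2.68×10^6) = 1.07×10^-4 A.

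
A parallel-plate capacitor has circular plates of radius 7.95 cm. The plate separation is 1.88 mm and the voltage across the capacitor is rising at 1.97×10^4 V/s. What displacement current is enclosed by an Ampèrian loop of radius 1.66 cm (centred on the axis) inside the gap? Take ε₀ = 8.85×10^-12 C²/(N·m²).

dE/dt = (dV/dt)/d = 1.048×10^7 V/(m·s); I_d = ε₀(πR²)(dE/dt) = (8.85×10^-12)(0.01986)(1.048×10^7) = 1.842×10^-6 A.
The field is uniform, so I_d,enc = I_d (r/R)² = (1.842×10^-6)(1.66/7.95)² = 8.03×10^-8 A.

8.03×10^-8 A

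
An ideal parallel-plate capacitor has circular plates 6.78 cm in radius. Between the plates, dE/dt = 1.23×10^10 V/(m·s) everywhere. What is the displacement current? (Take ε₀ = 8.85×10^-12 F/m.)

1.57×10^-3 A

I_d = ε₀ A (dE/dt) = (8.85×10^-12)(0.01444 m²)(1.23×10^10) = 1.57×10^-3 A.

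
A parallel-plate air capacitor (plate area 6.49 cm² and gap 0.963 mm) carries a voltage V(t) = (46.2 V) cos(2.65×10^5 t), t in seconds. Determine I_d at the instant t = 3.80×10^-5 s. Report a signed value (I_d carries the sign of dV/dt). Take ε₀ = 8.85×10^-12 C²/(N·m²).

C = ε₀A/d = (8.85×10^-12)(6.49×10^-4)/(9.63×10^-4) = 5.964×10^-12 F. dV/dt = V₀ω·−sin(ωt); at ωt = 10.07 rad this factor is 0.6014.
I_d = C dV/dt = (5.964×10^-12)(46.2)(2.65×10^5)(0.6014) = 4.39×10^-5 A.

4.39×10^-5 A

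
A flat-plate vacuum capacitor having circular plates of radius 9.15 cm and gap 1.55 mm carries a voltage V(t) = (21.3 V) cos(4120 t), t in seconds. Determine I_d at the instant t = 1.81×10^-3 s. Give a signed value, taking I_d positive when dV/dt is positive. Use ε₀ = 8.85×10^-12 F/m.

-1.22×10^-5 A

dV/dt = (21.3)(4120)·−sin(7.4572) = -8.094×10^4 V/s.
I_d = C dV/dt with C = ε₀A/d = (8.85×10^-12)(0.02630)/(1.55×10^-3) = 1.502×10^-10 F, so I_d = (1.502×10^-10)(-8.094×10^4) = -1.22×10^-5 A.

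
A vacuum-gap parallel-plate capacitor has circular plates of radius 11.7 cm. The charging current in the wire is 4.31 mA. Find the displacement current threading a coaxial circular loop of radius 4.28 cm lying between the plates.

By continuity the displacement current in the gap matches the conduction current: I_d = 4.31×10^-3 A.
The field is uniform, so I_d,enc = I_d (r/R)² = (4.31×10^-3)(4.28/11.7)² = 5.77×10^-4 A.

5.77×10^-4 A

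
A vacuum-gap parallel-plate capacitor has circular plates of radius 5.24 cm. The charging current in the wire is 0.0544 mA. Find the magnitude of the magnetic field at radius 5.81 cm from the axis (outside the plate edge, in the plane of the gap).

1.87×10^-10 T

Between the plates the displacement current equals the wire current: I_d = 0.0544 mA = 5.44×10^-5 A.
Outside the plates the loop encloses all of I_d, so B·2πr = μ₀ I_d and B = 1.87×10^-10 T.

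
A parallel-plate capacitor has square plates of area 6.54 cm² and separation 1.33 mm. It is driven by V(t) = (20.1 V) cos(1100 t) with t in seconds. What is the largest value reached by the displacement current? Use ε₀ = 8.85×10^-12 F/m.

9.62×10^-8 A

The displacement current equals the conduction current C dV/dt, which peaks at C V₀ ω.
With C = ε₀A/d = (8.85×10^-12)(6.54×10^-4)/(1.33×10^-3) = 4.352×10^-12 F and ω = 1100 rad/s, I_d,max = (4.352×10^-12)(20.1)(1100) = 9.62×10^-8 A.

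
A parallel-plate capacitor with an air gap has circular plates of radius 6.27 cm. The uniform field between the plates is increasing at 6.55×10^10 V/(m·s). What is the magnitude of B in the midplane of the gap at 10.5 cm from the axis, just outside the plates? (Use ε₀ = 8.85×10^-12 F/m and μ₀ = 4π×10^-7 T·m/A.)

1.36×10^-8 T

I_d = ε₀ dΦ_E/dt = ε₀ πR² (dE/dt) = (8.85×10^-12)(0.01235)(6.55×10^10) = 7.159×10^-3 A through the full plate area.
Outside the plates the loop encloses all of I_d, so B·2πr = μ₀ I_d and B = 1.36×10^-8 T.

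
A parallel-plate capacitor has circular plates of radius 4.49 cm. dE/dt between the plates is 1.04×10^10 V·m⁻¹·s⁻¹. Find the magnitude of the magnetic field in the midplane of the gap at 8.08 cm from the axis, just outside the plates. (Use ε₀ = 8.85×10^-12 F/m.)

Total displacement current: I_d = ε₀(πR²)(dE/dt) = (8.85×10^-12)(6.333×10^-3)(1.04×10^10) = 5.829×10^-4 A.
With r > R the enclosed displacement current is the full I_d; B = μ₀ I_d / (2πr) = 1.44×10^-9 T.

1.44×10^-9 T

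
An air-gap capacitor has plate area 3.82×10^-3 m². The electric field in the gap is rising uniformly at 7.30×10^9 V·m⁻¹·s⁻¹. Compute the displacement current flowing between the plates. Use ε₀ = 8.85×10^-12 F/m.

2.47×10^-4 A

I_d = ε₀ A (dE/dt) = (8.85×10^-12)(3.82×10^-3 m²)(7.30×10^9) = 2.47×10^-4 A.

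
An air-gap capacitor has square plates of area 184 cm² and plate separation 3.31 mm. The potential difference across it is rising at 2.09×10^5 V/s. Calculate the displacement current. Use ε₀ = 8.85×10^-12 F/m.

1.03×10^-5 A

C = ε₀A/d = (8.85×10^-12)(0.0184)/(3.31×10^-3) = 4.920×10^-11 F.
I_d = C dV/dt = (4.920×10^-11)(2.09×10^5) = 1.03×10^-5 A.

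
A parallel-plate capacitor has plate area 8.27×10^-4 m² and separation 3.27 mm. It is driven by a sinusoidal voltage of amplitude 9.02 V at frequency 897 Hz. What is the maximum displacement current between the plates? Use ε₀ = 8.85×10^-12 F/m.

1.14×10^-7 A

C = ε₀A/d = (8.85×10^-12)(8.27×10^-4)/(3.27×10^-3) = 2.238×10^-12 F; ω = 2πf = 5636 rad/s.
I_d = C dV/dt, so |I_d|_max = C V₀ ω = (2.238×10^-12)(9.02)(5636) = 1.14×10^-7 A.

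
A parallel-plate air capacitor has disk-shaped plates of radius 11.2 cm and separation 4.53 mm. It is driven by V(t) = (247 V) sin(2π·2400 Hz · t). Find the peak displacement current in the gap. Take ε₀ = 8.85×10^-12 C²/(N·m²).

2.87×10^-4 A

(dE/dt)_max = V₀ω/d = 8.222×10^8 V/(m·s); ω = 2πf = 1.508×10^4 rad/s.
I_d,max = ε₀ A (dE/dt)_max = (8.85×10^-12)(0.03941)(8.222×10^8) = 2.87×10^-4 A.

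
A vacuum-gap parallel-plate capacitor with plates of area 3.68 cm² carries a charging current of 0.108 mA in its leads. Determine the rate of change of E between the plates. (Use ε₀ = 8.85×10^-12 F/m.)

Charge continuity gives I_d = I = 1.08×10^-4 A between the plates.
Then dE/dt = I_d/(ε₀A) = 3.32×10^10 V/(m·s).

3.32×10^10 V/(m·s)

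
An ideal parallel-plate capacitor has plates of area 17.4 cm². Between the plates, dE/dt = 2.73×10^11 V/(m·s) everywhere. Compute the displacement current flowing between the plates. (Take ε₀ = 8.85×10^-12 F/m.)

I_d = ε₀ A (dE/dt) = (8.85×10^-12)(1.74×10^-3 m²)(2.73×10^11) = 4.20×10^-3 A.

4.20×10^-3 A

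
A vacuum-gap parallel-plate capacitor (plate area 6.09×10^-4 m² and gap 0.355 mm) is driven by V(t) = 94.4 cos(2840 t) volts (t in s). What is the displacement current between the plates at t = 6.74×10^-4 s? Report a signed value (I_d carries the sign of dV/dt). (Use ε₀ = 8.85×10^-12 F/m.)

-3.83×10^-6 A

dV/dt = (94.4)(2840)·−sin(1.91416) = -2.524×10^5 V/s.
I_d = C dV/dt with C = ε₀A/d = (8.85×10^-12)(6.09×10^-4)/(3.55×10^-4) = 1.518×10^-11 F, so I_d = (1.518×10^-11)(-2.524×10^5) = -3.83×10^-6 A.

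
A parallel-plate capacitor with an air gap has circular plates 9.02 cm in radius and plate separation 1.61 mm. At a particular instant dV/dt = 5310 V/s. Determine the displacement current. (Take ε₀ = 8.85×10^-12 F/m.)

7.46×10^-7 A

The field between the plates is E = V/d, so dE/dt = (5310)/(1.61×10^-3 m) = 3.298×10^6 V/(m·s).
I_d = ε₀ A (dE/dt) = (8.85×10^-12)(0.02556)(3.298×10^6) = 7.46×10^-7 A.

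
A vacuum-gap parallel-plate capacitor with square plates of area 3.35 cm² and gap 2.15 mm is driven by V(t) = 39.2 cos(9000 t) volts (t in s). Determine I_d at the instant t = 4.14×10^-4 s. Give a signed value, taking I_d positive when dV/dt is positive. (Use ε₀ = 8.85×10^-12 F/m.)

2.68×10^-7 A

dV/dt = (39.2)(9000)·−sin(3.726) = 1.946×10^5 V/s.
I_d = C dV/dt with C = ε₀A/d = (8.85×10^-12)(3.35×10^-4)/(2.15×10^-3) = 1.379×10^-12 F, so I_d = (1.379×10^-12)(1.946×10^5) = 2.68×10^-7 A.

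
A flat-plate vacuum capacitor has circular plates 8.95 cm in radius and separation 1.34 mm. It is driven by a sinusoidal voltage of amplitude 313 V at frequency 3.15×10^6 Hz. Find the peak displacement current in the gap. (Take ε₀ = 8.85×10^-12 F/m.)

(dE/dt)_max = V₀ω/d = 4.623×10^12 V/(m·s); ω = 2πf = 1.979×10^7 rad/s.
I_d,max = ε₀ A (dE/dt)_max = (8.85×10^-12)(0.02516)(4.623×10^12) = 1.03 A.

1.03 A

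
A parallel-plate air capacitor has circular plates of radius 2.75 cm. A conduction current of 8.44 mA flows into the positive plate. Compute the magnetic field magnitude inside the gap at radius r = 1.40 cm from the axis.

Between the plates the displacement current equals the wire current: I_d = 8.44 mA = 8.44×10^-3 A.
∮B·dl = μ₀ I_d,enc with I_d,enc = I_d r²/R² = 2.187×10^-3 A; so B = μ₀ I_d,enc/(2πr) = 3.12×10^-8 T.

3.12×10^-8 T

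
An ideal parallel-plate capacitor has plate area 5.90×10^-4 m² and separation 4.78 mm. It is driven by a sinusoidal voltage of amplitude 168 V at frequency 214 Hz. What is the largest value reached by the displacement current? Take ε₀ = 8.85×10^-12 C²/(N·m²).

The displacement current equals the conduction current C dV/dt, which peaks at C V₀ ω.
With C = ε₀A/d = (8.85×10^-12)(5.90×10^-4)/(4.78×10^-3) = 1.092×10^-12 F and ω = 2πf = 1345 rad/s, I_d,max = (1.092×10^-12)(168)(1345) = 2.47×10^-7 A.

2.47×10^-7 A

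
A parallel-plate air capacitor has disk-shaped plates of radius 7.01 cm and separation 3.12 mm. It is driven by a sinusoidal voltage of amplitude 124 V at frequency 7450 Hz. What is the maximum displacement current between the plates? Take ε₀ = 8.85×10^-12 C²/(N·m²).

2.54×10^-4 A

(dE/dt)_max = V₀ω/d = 1.860×10^9 V/(m·s); ω = 2πf = 4.681×10^4 rad/s.
I_d,max = ε₀ A (dE/dt)_max = (8.85×10^-12)(0.01544)(1.860×10^9) = 2.54×10^-4 A.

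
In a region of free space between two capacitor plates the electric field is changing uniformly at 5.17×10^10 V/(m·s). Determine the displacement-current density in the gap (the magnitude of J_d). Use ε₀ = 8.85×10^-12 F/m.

0.458 A/m²

J_d = ε₀ dE/dt = (8.85×10^-12)(5.17×10^10) = 0.458 A/m².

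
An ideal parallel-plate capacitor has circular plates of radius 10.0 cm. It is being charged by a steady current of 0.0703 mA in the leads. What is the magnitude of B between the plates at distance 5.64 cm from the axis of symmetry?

No conduction current crosses the gap, so I_d there equals the 7.03×10^-5 A in the leads.
An Ampèrian loop of radius r encloses a fraction (r/R)² of I_d. Then B·2πr = μ₀ I_d (r/R)², giving B = μ₀ I_d r/(2πR²) = 7.93×10^-11 T.

7.93×10^-11 T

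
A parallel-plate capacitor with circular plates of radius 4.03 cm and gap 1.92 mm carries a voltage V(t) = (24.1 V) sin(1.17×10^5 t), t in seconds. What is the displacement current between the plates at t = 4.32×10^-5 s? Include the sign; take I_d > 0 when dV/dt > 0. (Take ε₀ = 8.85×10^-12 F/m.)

C = ε₀A/d = (8.85×10^-12)(5.102×10^-3)/(1.92×10^-3) = 2.352×10^-11 F. dV/dt = V₀ω·cos(ωt); at ωt = 5.0544 rad this factor is 0.3354.
I_d = C dV/dt = (2.352×10^-11)(24.1)(1.17×10^5)(0.3354) = 2.22×10^-5 A.

2.22×10^-5 A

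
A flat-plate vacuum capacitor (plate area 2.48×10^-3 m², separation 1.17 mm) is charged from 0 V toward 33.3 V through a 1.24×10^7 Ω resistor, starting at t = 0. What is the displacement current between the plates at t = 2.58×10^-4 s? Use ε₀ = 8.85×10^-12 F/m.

8.86×10^-7 A

C = ε₀A/d = (8.85×10^-12)(2.48×10^-3)/(1.17×10^-3) = 1.876×10^-11 F and τ = RC = 2.326×10^-4 s. I_d in the gap equals the RC charging current.
I_d(t) = (V₀/R) e^(−t/τ) = 2.685×10^-6 · e^(−1.109) = 8.86×10^-7 A.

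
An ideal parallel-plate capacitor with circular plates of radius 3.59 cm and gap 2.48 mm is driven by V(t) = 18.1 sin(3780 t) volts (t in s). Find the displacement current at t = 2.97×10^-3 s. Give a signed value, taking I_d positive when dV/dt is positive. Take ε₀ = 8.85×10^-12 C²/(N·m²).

dV/dt = (18.1)(3780)·cos(11.2266) = 1.567×10^4 V/s.
I_d = C dV/dt with C = ε₀A/d = (8.85×10^-12)(4.049×10^-3)/(2.48×10^-3) = 1.445×10^-11 F, so I_d = (1.445×10^-11)(1.567×10^4) = 2.26×10^-7 A.

2.26×10^-7 A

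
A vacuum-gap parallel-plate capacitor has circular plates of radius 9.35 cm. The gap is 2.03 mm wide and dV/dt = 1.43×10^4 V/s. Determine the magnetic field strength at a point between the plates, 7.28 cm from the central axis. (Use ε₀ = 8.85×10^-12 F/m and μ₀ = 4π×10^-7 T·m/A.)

2.85×10^-12 T

I_d = C dV/dt with C = ε₀πR²/d = 1.197×10^-10 F, so I_d = (1.197×10^-10)(1.43×10^4) = 1.712×10^-6 A.
For r < R the Ampère–Maxwell law gives B(2πr) = μ₀ I_d (r²/R²), so B = μ₀ I_d r/(2πR²) = (4π×10^-7)(1.712×10^-6)(0.0728)/(2π·0.0935²) = 2.85×10^-12 T.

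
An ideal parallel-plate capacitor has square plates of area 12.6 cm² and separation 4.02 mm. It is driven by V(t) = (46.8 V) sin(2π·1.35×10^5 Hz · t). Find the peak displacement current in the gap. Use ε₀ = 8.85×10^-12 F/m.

1.10×10^-4 A

The displacement current equals the conduction current C dV/dt, which peaks at C V₀ ω.
With C = ε₀A/d = (8.85×10^-12)(1.26×10^-3)/(4.02×10^-3) = 2.774×10^-12 F and ω = 2πf = 8.482×10^5 rad/s, I_d,max = (2.774×10^-12)(46.8)(8.482×10^5) = 1.10×10^-4 A.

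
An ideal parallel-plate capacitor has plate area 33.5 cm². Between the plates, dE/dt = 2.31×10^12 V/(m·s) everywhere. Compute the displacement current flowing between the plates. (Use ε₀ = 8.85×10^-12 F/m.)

I_d = ε₀ A (dE/dt) = (8.85×10^-12)(3.35×10^-3 m²)(2.31×10^12) = 0.0685 A.

0.0685 A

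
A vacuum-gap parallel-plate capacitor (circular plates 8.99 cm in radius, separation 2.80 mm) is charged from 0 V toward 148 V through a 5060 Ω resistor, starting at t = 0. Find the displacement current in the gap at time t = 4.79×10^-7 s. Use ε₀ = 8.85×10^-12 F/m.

C = ε₀A/d = (8.85×10^-12)(0.02539)/(2.80×10^-3) = 8.025×10^-11 F and τ = RC = 4.061×10^-7 s. I_d in the gap equals the RC charging current.
I_d(t) = (V₀/R) e^(−t/τ) = 0.02925 · e^(−1.180) = 8.99×10^-3 A.

8.99×10^-3 A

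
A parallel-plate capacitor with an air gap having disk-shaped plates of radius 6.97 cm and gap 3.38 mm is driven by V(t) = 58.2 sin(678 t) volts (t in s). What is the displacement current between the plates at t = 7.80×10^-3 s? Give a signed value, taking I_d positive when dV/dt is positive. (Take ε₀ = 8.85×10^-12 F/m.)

dV/dt = (58.2)(678)·cos(5.2884) = 2.149×10^4 V/s.
I_d = C dV/dt with C = ε₀A/d = (8.85×10^-12)(0.01526)/(3.38×10^-3) = 3.996×10^-11 F, so I_d = (3.996×10^-11)(2.149×10^4) = 8.59×10^-7 A.

8.59×10^-7 A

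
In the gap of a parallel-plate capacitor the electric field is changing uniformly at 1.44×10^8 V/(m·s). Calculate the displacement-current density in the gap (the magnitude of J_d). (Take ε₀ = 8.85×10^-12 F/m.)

J_d = ε₀ ∂E/∂t, so J_d = 1.27×10^-3 A/m².

1.27×10^-3 A/m²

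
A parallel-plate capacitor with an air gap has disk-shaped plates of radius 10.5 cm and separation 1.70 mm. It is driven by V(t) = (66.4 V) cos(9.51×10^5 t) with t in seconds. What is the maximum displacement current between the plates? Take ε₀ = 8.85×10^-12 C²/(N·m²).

(dE/dt)_max = V₀ω/d = 3.714×10^10 V/(m·s); ω = 9.51×10^5 rad/s.
I_d,max = ε₀ A (dE/dt)_max = (8.85×10^-12)(0.03464)(3.714×10^10) = 0.0114 A.

0.0114 A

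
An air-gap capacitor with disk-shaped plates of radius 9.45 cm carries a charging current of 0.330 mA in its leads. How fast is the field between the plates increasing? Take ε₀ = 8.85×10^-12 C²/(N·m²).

1.33×10^9 V/(m·s)

By continuity, I_d in the gap equals the 0.330 mA flowing in the wire.
Inverting I_d = ε₀ A dE/dt gives dE/dt = 3.30×10^-4 / (8.85×10^-12 · 0.02806) = 1.33×10^9 V/(m·s).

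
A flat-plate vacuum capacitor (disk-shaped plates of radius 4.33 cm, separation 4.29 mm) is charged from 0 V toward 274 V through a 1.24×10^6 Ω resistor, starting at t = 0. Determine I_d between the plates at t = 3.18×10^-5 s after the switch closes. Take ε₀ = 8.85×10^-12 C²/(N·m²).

2.68×10^-5 A

C = ε₀A/d = (8.85×10^-12)(5.890×10^-3)/(4.29×10^-3) = 1.215×10^-11 F and τ = RC = 1.507×10^-5 s. I_d in the gap equals the RC charging current.
I_d(t) = (V₀/R) e^(−t/τ) = 2.210×10^-4 · e^(−2.110) = 2.68×10^-5 A.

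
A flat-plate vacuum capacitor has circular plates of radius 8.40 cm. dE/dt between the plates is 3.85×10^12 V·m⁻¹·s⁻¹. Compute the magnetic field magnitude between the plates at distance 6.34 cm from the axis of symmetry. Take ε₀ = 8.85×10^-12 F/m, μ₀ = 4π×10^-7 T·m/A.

1.36×10^-6 T

I_d = ε₀ dΦ_E/dt = ε₀ πR² (dE/dt) = (8.85×10^-12)(0.02217)(3.85×10^12) = 0.7554 A through the full plate area.
For r < R the Ampère–Maxwell law gives B(2πr) = μ₀ I_d (r²/R²), so B = μ₀ I_d r/(2πR²) = (4π×10^-7)(0.7554)(0.0634)/(2π·0.0840²) = 1.36×10^-6 T.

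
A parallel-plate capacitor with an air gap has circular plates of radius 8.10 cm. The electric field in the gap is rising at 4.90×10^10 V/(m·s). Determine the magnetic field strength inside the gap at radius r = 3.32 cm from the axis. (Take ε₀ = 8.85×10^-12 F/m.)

9.05×10^-9 T

I_d = ε₀ dΦ_E/dt = ε₀ πR² (dE/dt) = (8.85×10^-12)(0.02061)(4.90×10^10) = 8.938×10^-3 A through the full plate area.
An Ampèrian loop of radius r encloses a fraction (r/R)² of I_d. Then B·2πr = μ₀ I_d (r/R)², giving B = μ₀ I_d r/(2πR²) = 9.05×10^-9 T.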